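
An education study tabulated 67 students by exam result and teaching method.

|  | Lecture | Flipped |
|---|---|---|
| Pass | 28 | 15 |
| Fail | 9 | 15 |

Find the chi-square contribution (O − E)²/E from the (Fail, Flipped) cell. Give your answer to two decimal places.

Row total (Fail) = 24; column total (Flipped) = 30; N = 67.
Expected count E = 24 × 30 / 67 = 10.746.
Contribution = (O − E)²/E = (15 − 10.746)² / 10.746 = 1.68.

1.68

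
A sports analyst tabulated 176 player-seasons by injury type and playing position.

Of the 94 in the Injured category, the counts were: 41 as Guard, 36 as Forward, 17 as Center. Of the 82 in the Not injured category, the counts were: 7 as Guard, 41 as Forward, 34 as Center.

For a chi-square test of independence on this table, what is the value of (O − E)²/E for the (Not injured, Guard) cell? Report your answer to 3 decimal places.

Row total (Not injured) = 82; column total (Guard) = 48; N = 176.
Expected count E = 82 × 48 / 176 = 22.3636.
Contribution = (O − E)²/E = (7 − 22.3636)² / 22.3636 = 10.555.

10.555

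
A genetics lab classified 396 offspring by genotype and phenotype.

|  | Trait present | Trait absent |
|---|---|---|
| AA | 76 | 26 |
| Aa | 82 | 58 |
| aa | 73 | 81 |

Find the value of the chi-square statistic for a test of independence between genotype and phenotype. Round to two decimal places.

Row totals: 102, 140, 154. Column totals: 231, 165. Grand total N = 396.
Expected counts (row total × column total / N):
  AA, Trait present: 102×231/396 = 59.5000
  AA, Trait absent: 102×165/396 = 42.5000
  Aa, Trait present: 140×231/396 = 81.6667
  Aa, Trait absent: 140×165/396 = 58.3333
  aa, Trait present: 154×231/396 = 89.8333
  aa, Trait absent: 154×165/396 = 64.1667
Contributions (O − E)²/E:
  (76 − 59.5000)²/59.5000 = 4.5756
  (26 − 42.5000)²/42.5000 = 6.4059
  (82 − 81.6667)²/81.6667 = 0.0014
  (58 − 58.3333)²/58.3333 = 0.0019
  (73 − 89.8333)²/89.8333 = 3.1543
  (81 − 64.1667)²/64.1667 = 4.4160
χ² = 4.5756 + 6.4059 + 0.0014 + 0.0019 + 3.1543 + 4.4160 = 18.56

18.56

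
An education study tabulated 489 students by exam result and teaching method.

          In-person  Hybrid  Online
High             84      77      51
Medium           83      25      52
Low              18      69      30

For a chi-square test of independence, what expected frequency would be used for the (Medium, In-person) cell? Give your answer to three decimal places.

60.532

Row total (Medium) = 160; column total (In-person) = 185; grand total N = 489.
Expected count = (row total × column total) / N = 160 × 185 / 489 = 60.532.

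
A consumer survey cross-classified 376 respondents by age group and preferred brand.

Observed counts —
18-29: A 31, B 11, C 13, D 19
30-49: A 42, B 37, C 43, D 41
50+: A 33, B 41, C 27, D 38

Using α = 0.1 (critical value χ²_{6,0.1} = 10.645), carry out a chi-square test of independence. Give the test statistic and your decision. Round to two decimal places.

13.36; reject H₀

Row totals: 74, 163, 139. Column totals: 106, 89, 83, 98. Grand total N = 376.
Expected counts (row total × column total / N):
  18-29, A: 74×106/376 = 20.862
  18-29, B: 74×89/376 = 17.516
  18-29, C: 74×83/376 = 16.335
  18-29, D: 74×98/376 = 19.287
  30-49, A: 163×106/376 = 45.952
  30-49, B: 163×89/376 = 38.582
  30-49, C: 163×83/376 = 35.981
  30-49, D: 163×98/376 = 42.484
  50+, A: 139×106/376 = 39.186
  50+, B: 139×89/376 = 32.902
  50+, C: 139×83/376 = 30.684
  50+, D: 139×98/376 = 36.229
Contributions (O − E)²/E:
  (31 − 20.862)²/20.862 = 4.9266
  (11 − 17.516)²/17.516 = 2.4240
  (13 − 16.335)²/16.335 = 0.6809
  (19 − 19.287)²/19.287 = 0.0043
  (42 − 45.952)²/45.952 = 0.3399
  (37 − 38.582)²/38.582 = 0.0649
  (43 − 35.981)²/35.981 = 1.3692
  (41 − 42.484)²/42.484 = 0.0518
  (33 − 39.186)²/39.186 = 0.9765
  (41 − 32.902)²/32.902 = 1.9931
  (27 − 30.684)²/30.684 = 0.4423
  (38 − 36.229)²/36.229 = 0.0866
χ² = 4.9266 + 2.4240 + 0.6809 + 0.0043 + 0.3399 + 0.0649 + 1.3692 + 0.0518 + 0.9765 + 1.9931 + 0.4423 + 0.0866 = 13.36
df = (3−1)(4−1) = 6. Since 13.36 > 10.645, reject the null hypothesis of independence at α = 0.1.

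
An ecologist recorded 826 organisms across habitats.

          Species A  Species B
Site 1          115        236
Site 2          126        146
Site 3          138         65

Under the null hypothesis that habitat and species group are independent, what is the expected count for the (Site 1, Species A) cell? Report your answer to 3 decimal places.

161.052

Row total (Site 1) = 351; column total (Species A) = 379; grand total N = 826.
Expected count = (row total × column total) / N = 351 × 379 / 826 = 161.052.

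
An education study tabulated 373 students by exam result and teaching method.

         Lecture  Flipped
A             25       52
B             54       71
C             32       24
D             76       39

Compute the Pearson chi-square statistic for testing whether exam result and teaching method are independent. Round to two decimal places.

24.82

Row totals: 77, 125, 56, 115. Column totals: 187, 186. Grand total N = 373.
Expected counts (row total × column total / N):
  A, Lecture: 77×187/373 = 38.603
  A, Flipped: 77×186/373 = 38.397
  B, Lecture: 125×187/373 = 62.668
  B, Flipped: 125×186/373 = 62.332
  C, Lecture: 56×187/373 = 28.075
  C, Flipped: 56×186/373 = 27.925
  D, Lecture: 115×187/373 = 57.654
  D, Flipped: 115×186/373 = 57.346
Contributions (O − E)²/E:
  (25 − 38.603)²/38.603 = 4.7935
  (52 − 38.397)²/38.397 = 4.8192
  (54 − 62.668)²/62.668 = 1.1989
  (71 − 62.332)²/62.332 = 1.2054
  (32 − 28.075)²/28.075 = 0.5487
  (24 − 27.925)²/27.925 = 0.5517
  (76 − 57.654)²/57.654 = 5.8379
  (39 − 57.346)²/57.346 = 5.8692
χ² = 4.7935 + 4.8192 + 1.1989 + 1.2054 + 0.5487 + 0.5517 + 5.8379 + 5.8692 = 24.82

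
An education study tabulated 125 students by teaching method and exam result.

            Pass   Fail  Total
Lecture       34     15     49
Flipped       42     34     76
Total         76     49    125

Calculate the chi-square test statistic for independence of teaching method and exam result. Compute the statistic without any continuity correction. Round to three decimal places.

2.494

Grand total N = 125.
Expected counts (row total × column total / N):
  Lecture, Pass: 49×76/125 = 29.7920
  Lecture, Fail: 49×49/125 = 19.2080
  Flipped, Pass: 76×76/125 = 46.2080
  Flipped, Fail: 76×49/125 = 29.7920
Contributions (O − E)²/E:
  (34 − 29.7920)²/29.7920 = 0.5944
  (15 − 19.2080)²/19.2080 = 0.9219
  (42 − 46.2080)²/46.2080 = 0.3832
  (34 − 29.7920)²/29.7920 = 0.5944
χ² = 0.5944 + 0.9219 + 0.3832 + 0.5944 = 2.494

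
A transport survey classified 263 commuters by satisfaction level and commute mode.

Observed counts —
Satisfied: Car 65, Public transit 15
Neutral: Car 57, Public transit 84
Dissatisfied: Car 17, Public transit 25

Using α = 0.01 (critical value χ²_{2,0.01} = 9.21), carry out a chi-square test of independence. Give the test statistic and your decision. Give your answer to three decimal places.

37.210; reject H₀

Row totals: 80, 141, 42. Column totals: 139, 124. Grand total N = 263.
Expected counts (row total × column total / N):
  Satisfied, Car: 80×139/263 = 42.28137
  Satisfied, Public transit: 80×124/263 = 37.71863
  Neutral, Car: 141×139/263 = 74.52091
  Neutral, Public transit: 141×124/263 = 66.47909
  Dissatisfied, Car: 42×139/263 = 22.19772
  Dissatisfied, Public transit: 42×124/263 = 19.80228
Contributions (O − E)²/E:
  (65 − 42.28137)²/42.28137 = 12.2072
  (15 − 37.71863)²/37.71863 = 13.6839
  (57 − 74.52091)²/74.52091 = 4.1194
  (84 − 66.47909)²/66.47909 = 4.6177
  (17 − 22.19772)²/22.19772 = 1.2171
  (25 − 19.80228)²/19.80228 = 1.3643
χ² = 12.2072 + 13.6839 + 4.1194 + 4.6177 + 1.2171 + 1.3643 = 37.210
df = (3−1)(2−1) = 2. Since 37.210 > 9.21, reject the null hypothesis of independence at α = 0.01.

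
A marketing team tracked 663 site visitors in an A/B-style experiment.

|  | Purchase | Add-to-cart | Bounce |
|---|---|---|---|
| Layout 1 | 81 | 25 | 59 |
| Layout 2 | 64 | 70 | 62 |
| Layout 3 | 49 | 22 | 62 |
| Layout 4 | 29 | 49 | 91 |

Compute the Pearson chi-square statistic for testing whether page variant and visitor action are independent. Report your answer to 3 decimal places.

Row totals: 165, 196, 133, 169. Column totals: 223, 166, 274. Grand total N = 663.
Expected counts (row total × column total / N):
  Layout 1, Purchase: 165×223/663 = 55.4977
  Layout 1, Add-to-cart: 165×166/663 = 41.3122
  Layout 1, Bounce: 165×274/663 = 68.1900
  Layout 2, Purchase: 196×223/663 = 65.9246
  Layout 2, Add-to-cart: 196×166/663 = 49.0739
  Layout 2, Bounce: 196×274/663 = 81.0015
  Layout 3, Purchase: 133×223/663 = 44.7345
  Layout 3, Add-to-cart: 133×166/663 = 33.3002
  Layout 3, Bounce: 133×274/663 = 54.9653
  Layout 4, Purchase: 169×223/663 = 56.8431
  Layout 4, Add-to-cart: 169×166/663 = 42.3137
  Layout 4, Bounce: 169×274/663 = 69.8431
Contributions (O − E)²/E:
  (81 − 55.4977)²/55.4977 = 11.7188
  (25 − 41.3122)²/41.3122 = 6.4409
  (59 − 68.1900)²/68.1900 = 1.2385
  (64 − 65.9246)²/65.9246 = 0.0562
  (70 − 49.0739)²/49.0739 = 8.9233
  (62 − 81.0015)²/81.0015 = 4.4574
  (49 − 44.7345)²/44.7345 = 0.4067
  (22 − 33.3002)²/33.3002 = 3.8346
  (62 − 54.9653)²/54.9653 = 0.9003
  (29 − 56.8431)²/56.8431 = 13.6382
  (49 − 42.3137)²/42.3137 = 1.0566
  (91 − 69.8431)²/69.8431 = 6.4089
χ² = 11.7188 + 6.4409 + 1.2385 + 0.0562 + 8.9233 + 4.4574 + 0.4067 + 3.8346 + 0.9003 + 13.6382 + 1.0566 + 6.4089 = 59.080

59.080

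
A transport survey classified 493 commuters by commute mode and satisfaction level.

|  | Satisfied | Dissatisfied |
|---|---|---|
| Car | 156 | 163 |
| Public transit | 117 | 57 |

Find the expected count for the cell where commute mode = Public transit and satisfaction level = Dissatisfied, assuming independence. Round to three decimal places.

Row total (Public transit) = 174; column total (Dissatisfied) = 220; grand total N = 493.
Expected count = (row total × column total) / N = 174 × 220 / 493 = 77.647.

77.647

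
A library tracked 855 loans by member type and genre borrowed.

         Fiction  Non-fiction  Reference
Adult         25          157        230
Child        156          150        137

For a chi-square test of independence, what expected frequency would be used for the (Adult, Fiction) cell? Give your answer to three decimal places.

Row total (Adult) = 412; column total (Fiction) = 181; grand total N = 855.
Expected count = (row total × column total) / N = 412 × 181 / 855 = 87.219.

87.219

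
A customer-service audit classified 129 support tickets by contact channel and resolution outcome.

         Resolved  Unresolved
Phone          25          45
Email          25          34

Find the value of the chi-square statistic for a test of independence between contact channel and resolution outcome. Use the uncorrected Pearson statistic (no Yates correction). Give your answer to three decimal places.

0.598

Row totals: 70, 59. Column totals: 50, 79. Grand total N = 129.
Expected counts (row total × column total / N):
  Phone, Resolved: 70×50/129 = 27.1318
  Phone, Unresolved: 70×79/129 = 42.8682
  Email, Resolved: 59×50/129 = 22.8682
  Email, Unresolved: 59×79/129 = 36.1318
Contributions (O − E)²/E:
  (25 − 27.1318)²/27.1318 = 0.1675
  (45 − 42.8682)²/42.8682 = 0.1060
  (25 − 22.8682)²/22.8682 = 0.1987
  (34 − 36.1318)²/36.1318 = 0.1258
χ² = 0.1675 + 0.1060 + 0.1987 + 0.1258 = 0.598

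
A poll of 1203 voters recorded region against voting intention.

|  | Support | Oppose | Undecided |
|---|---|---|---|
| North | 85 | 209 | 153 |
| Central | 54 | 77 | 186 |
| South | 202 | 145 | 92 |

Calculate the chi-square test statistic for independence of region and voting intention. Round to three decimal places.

Row totals: 447, 317, 439. Column totals: 341, 431, 431. Grand total N = 1203.
Expected counts (row total × column total / N):
  North, Support: 447×341/1203 = 126.705736
  North, Oppose: 447×431/1203 = 160.147132
  North, Undecided: 447×431/1203 = 160.147132
  Central, Support: 317×341/1203 = 89.856193
  Central, Oppose: 317×431/1203 = 113.571904
  Central, Undecided: 317×431/1203 = 113.571904
  South, Support: 439×341/1203 = 124.438071
  South, Oppose: 439×431/1203 = 157.280964
  South, Undecided: 439×431/1203 = 157.280964
Contributions (O − E)²/E:
  (85 − 126.705736)²/126.705736 = 13.7276
  (209 − 160.147132)²/160.147132 = 14.9026
  (153 − 160.147132)²/160.147132 = 0.3190
  (54 − 89.856193)²/89.856193 = 14.3080
  (77 − 113.571904)²/113.571904 = 11.7767
  (186 − 113.571904)²/113.571904 = 46.1895
  (202 − 124.438071)²/124.438071 = 48.3442
  (145 − 157.280964)²/157.280964 = 0.9589
  (92 − 157.280964)²/157.280964 = 27.0955
χ² = 13.7276 + 14.9026 + 0.3190 + 14.3080 + 11.7767 + 46.1895 + 48.3442 + 0.9589 + 27.0955 = 177.622

177.622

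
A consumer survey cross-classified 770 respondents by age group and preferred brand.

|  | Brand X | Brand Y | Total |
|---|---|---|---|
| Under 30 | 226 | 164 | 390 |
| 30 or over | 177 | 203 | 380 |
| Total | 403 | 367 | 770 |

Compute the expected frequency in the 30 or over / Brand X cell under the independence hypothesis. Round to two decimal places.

198.88

Row total (30 or over) = 380; column total (Brand X) = 403; grand total N = 770.
Expected count = (row total × column total) / N = 380 × 403 / 770 = 198.88.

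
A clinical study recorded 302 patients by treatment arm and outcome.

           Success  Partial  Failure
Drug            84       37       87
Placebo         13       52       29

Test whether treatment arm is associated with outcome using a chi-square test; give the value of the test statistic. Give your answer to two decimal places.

Row totals: 208, 94. Column totals: 97, 89, 116. Grand total N = 302.
Expected counts (row total × column total / N):
  Drug, Success: 208×97/302 = 66.808
  Drug, Partial: 208×89/302 = 61.298
  Drug, Failure: 208×116/302 = 79.894
  Placebo, Success: 94×97/302 = 30.192
  Placebo, Partial: 94×89/302 = 27.702
  Placebo, Failure: 94×116/302 = 36.106
Contributions (O − E)²/E:
  (84 − 66.808)²/66.808 = 4.4241
  (37 − 61.298)²/61.298 = 9.6315
  (87 − 79.894)²/79.894 = 0.6320
  (13 − 30.192)²/30.192 = 9.7895
  (52 − 27.702)²/27.702 = 21.3123
  (29 − 36.106)²/36.106 = 1.3985
χ² = 4.4241 + 9.6315 + 0.6320 + 9.7895 + 21.3123 + 1.3985 = 47.19

47.19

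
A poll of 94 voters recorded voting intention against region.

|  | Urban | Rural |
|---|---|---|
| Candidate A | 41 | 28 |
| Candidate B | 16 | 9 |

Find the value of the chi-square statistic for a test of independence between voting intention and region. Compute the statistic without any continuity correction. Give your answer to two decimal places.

Row totals: 69, 25. Column totals: 57, 37. Grand total N = 94.
Expected counts (row total × column total / N):
  Candidate A, Urban: 69×57/94 = 41.840
  Candidate A, Rural: 69×37/94 = 27.160
  Candidate B, Urban: 25×57/94 = 15.160
  Candidate B, Rural: 25×37/94 = 9.840
Contributions (O − E)²/E:
  (41 − 41.840)²/41.840 = 0.0169
  (28 − 27.160)²/27.160 = 0.0260
  (16 − 15.160)²/15.160 = 0.0465
  (9 − 9.840)²/9.840 = 0.0717
χ² = 0.0169 + 0.0260 + 0.0465 + 0.0717 = 0.16

0.16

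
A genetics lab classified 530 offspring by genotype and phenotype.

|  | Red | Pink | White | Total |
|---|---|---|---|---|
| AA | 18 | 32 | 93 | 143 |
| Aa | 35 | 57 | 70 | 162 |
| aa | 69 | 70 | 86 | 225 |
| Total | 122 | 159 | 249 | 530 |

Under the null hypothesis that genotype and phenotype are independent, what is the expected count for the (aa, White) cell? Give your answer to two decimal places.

Row total (aa) = 225; column total (White) = 249; grand total N = 530.
Expected count = (row total × column total) / N = 225 × 249 / 530 = 105.71.

105.71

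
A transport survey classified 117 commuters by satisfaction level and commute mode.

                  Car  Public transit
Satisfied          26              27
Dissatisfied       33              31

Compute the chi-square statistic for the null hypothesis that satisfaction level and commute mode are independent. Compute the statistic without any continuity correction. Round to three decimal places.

0.073

Row totals: 53, 64. Column totals: 59, 58. Grand total N = 117.
Expected counts (row total × column total / N):
  Satisfied, Car: 53×59/117 = 26.7265
  Satisfied, Public transit: 53×58/117 = 26.2735
  Dissatisfied, Car: 64×59/117 = 32.2735
  Dissatisfied, Public transit: 64×58/117 = 31.7265
Contributions (O − E)²/E:
  (26 − 26.7265)²/26.7265 = 0.0197
  (27 − 26.2735)²/26.2735 = 0.0201
  (33 − 32.2735)²/32.2735 = 0.0164
  (31 − 31.7265)²/31.7265 = 0.0166
χ² = 0.0197 + 0.0201 + 0.0164 + 0.0166 = 0.073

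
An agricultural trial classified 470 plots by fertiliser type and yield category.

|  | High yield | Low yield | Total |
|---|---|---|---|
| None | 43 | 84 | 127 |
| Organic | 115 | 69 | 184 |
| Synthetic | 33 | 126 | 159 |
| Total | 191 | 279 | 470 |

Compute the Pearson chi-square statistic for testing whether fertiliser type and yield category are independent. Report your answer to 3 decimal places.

Grand total N = 470.
Expected counts (row total × column total / N):
  None, High yield: 127×191/470 = 51.6106
  None, Low yield: 127×279/470 = 75.3894
  Organic, High yield: 184×191/470 = 74.7745
  Organic, Low yield: 184×279/470 = 109.2255
  Synthetic, High yield: 159×191/470 = 64.6149
  Synthetic, Low yield: 159×279/470 = 94.3851
Contributions (O − E)²/E:
  (43 − 51.6106)²/51.6106 = 1.4366
  (84 − 75.3894)²/75.3894 = 0.9835
  (115 − 74.7745)²/74.7745 = 21.6396
  (69 − 109.2255)²/109.2255 = 14.8142
  (33 − 64.6149)²/64.6149 = 15.4686
  (126 − 94.3851)²/94.3851 = 10.5896
χ² = 1.4366 + 0.9835 + 21.6396 + 14.8142 + 15.4686 + 10.5896 = 64.932

64.932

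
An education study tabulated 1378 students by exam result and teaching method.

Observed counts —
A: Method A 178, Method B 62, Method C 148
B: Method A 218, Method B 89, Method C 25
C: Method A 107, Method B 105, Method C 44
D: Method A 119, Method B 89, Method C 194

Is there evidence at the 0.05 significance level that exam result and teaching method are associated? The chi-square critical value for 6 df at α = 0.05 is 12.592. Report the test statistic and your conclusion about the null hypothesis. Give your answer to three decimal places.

Row totals: 388, 332, 256, 402. Column totals: 622, 345, 411. Grand total N = 1378.
Expected counts (row total × column total / N):
  A, Method A: 388×622/1378 = 175.1350
  A, Method B: 388×345/1378 = 97.1408
  A, Method C: 388×411/1378 = 115.7242
  B, Method A: 332×622/1378 = 149.8578
  B, Method B: 332×345/1378 = 83.1205
  B, Method C: 332×411/1378 = 99.0218
  C, Method A: 256×622/1378 = 115.5530
  C, Method B: 256×345/1378 = 64.0929
  C, Method C: 256×411/1378 = 76.3541
  D, Method A: 402×622/1378 = 181.4543
  D, Method B: 402×345/1378 = 100.6459
  D, Method C: 402×411/1378 = 119.8999
Contributions (O − E)²/E:
  (178 − 175.1350)²/175.1350 = 0.0469
  (62 − 97.1408)²/97.1408 = 12.7122
  (148 − 115.7242)²/115.7242 = 9.0018
  (218 − 149.8578)²/149.8578 = 30.9851
  (89 − 83.1205)²/83.1205 = 0.4159
  (25 − 99.0218)²/99.0218 = 55.3335
  (107 − 115.5530)²/115.5530 = 0.6331
  (105 − 64.0929)²/64.0929 = 26.1088
  (44 − 76.3541)²/76.3541 = 13.7096
  (119 − 181.4543)²/181.4543 = 21.4960
  (89 − 100.6459)²/100.6459 = 1.3476
  (194 − 119.8999)²/119.8999 = 45.7951
χ² = 0.0469 + 12.7122 + 9.0018 + 30.9851 + 0.4159 + 55.3335 + 0.6331 + 26.1088 + 13.7096 + 21.4960 + 1.3476 + 45.7951 = 217.586
df = (4−1)(3−1) = 6. Since 217.586 > 12.592, reject the null hypothesis of independence at α = 0.05.

217.586; reject H₀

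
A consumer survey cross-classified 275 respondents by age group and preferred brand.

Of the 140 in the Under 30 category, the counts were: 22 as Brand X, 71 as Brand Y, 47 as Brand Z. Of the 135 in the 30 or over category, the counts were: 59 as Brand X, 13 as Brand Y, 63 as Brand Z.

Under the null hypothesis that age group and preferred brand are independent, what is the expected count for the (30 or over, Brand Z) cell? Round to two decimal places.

Row total (30 or over) = 135; column total (Brand Z) = 110; grand total N = 275.
Expected count = (row total × column total) / N = 135 × 110 / 275 = 54.00.

54.00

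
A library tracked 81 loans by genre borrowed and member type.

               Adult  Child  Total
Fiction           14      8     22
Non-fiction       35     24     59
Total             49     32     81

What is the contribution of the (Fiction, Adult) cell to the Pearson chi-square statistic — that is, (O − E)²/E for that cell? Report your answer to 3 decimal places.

Row total (Fiction) = 22; column total (Adult) = 49; N = 81.
Expected count E = 22 × 49 / 81 = 13.3086.
Contribution = (O − E)²/E = (14 − 13.3086)² / 13.3086 = 0.036.

0.036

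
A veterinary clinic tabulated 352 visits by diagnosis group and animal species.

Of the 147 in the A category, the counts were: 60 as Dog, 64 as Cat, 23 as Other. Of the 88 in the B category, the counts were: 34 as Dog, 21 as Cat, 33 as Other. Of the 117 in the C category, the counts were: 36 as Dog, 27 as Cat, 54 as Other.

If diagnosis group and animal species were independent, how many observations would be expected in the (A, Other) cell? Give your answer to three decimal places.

45.938

Row total (A) = 147; column total (Other) = 110; grand total N = 352.
Expected count = (row total × column total) / N = 147 × 110 / 352 = 45.938.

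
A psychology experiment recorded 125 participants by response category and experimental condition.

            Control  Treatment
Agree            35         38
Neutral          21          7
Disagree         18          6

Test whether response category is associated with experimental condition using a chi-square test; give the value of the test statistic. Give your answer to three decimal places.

Row totals: 73, 28, 24. Column totals: 74, 51. Grand total N = 125.
Expected counts (row total × column total / N):
  Agree, Control: 73×74/125 = 43.2160
  Agree, Treatment: 73×51/125 = 29.7840
  Neutral, Control: 28×74/125 = 16.5760
  Neutral, Treatment: 28×51/125 = 11.4240
  Disagree, Control: 24×74/125 = 14.2080
  Disagree, Treatment: 24×51/125 = 9.7920
Contributions (O − E)²/E:
  (35 − 43.2160)²/43.2160 = 1.5620
  (38 − 29.7840)²/29.7840 = 2.2664
  (21 − 16.5760)²/16.5760 = 1.1807
  (7 − 11.4240)²/11.4240 = 1.7132
  (18 − 14.2080)²/14.2080 = 1.0121
  (6 − 9.7920)²/9.7920 = 1.4685
χ² = 1.5620 + 2.2664 + 1.1807 + 1.7132 + 1.0121 + 1.4685 = 9.203

9.203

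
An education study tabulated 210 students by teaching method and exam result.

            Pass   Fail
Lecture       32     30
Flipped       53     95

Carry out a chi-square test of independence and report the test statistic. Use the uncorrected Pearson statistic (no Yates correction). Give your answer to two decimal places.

Row totals: 62, 148. Column totals: 85, 125. Grand total N = 210.
Expected counts (row total × column total / N):
  Lecture, Pass: 62×85/210 = 25.095
  Lecture, Fail: 62×125/210 = 36.905
  Flipped, Pass: 148×85/210 = 59.905
  Flipped, Fail: 148×125/210 = 88.095
Contributions (O − E)²/E:
  (32 − 25.095)²/25.095 = 1.8999
  (30 − 36.905)²/36.905 = 1.2919
  (53 − 59.905)²/59.905 = 0.7959
  (95 − 88.095)²/88.095 = 0.5412
χ² = 1.8999 + 1.2919 + 0.7959 + 0.5412 = 4.53

4.53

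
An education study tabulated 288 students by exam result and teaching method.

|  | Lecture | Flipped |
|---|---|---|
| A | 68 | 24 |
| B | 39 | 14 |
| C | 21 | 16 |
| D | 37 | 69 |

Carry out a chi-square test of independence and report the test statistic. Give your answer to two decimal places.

37.85

Row totals: 92, 53, 37, 106. Column totals: 165, 123. Grand total N = 288.
Expected counts (row total × column total / N):
  A, Lecture: 92×165/288 = 52.708
  A, Flipped: 92×123/288 = 39.292
  B, Lecture: 53×165/288 = 30.365
  B, Flipped: 53×123/288 = 22.635
  C, Lecture: 37×165/288 = 21.198
  C, Flipped: 37×123/288 = 15.802
  D, Lecture: 106×165/288 = 60.729
  D, Flipped: 106×123/288 = 45.271
Contributions (O − E)²/E:
  (68 − 52.708)²/52.708 = 4.4366
  (24 − 39.292)²/39.292 = 5.9515
  (39 − 30.365)²/30.365 = 2.4556
  (14 − 22.635)²/22.635 = 3.2942
  (21 − 21.198)²/21.198 = 0.0018
  (16 − 15.802)²/15.802 = 0.0025
  (37 − 60.729)²/60.729 = 9.2718
  (69 − 45.271)²/45.271 = 12.4377
χ² = 4.4366 + 5.9515 + 2.4556 + 3.2942 + 0.0018 + 0.0025 + 9.2718 + 12.4377 = 37.85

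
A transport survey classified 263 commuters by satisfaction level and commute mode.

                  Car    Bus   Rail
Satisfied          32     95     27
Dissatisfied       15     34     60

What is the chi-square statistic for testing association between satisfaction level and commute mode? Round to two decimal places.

41.01

Row totals: 154, 109. Column totals: 47, 129, 87. Grand total N = 263.
Expected counts (row total × column total / N):
  Satisfied, Car: 154×47/263 = 27.521
  Satisfied, Bus: 154×129/263 = 75.536
  Satisfied, Rail: 154×87/263 = 50.943
  Dissatisfied, Car: 109×47/263 = 19.479
  Dissatisfied, Bus: 109×129/263 = 53.464
  Dissatisfied, Rail: 109×87/263 = 36.057
Contributions (O − E)²/E:
  (32 − 27.521)²/27.521 = 0.7290
  (95 − 75.536)²/75.536 = 5.0155
  (27 − 50.943)²/50.943 = 11.2531
  (15 − 19.479)²/19.479 = 1.0299
  (34 − 53.464)²/53.464 = 7.0860
  (60 − 36.057)²/36.057 = 15.8989
χ² = 0.7290 + 5.0155 + 11.2531 + 1.0299 + 7.0860 + 15.8989 = 41.01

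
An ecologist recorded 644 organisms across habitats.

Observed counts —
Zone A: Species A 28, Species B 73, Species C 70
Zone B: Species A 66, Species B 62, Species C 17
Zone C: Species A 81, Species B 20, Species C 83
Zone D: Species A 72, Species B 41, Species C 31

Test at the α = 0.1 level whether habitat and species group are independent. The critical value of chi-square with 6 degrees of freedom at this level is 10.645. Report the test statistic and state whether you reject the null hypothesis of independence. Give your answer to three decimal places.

107.648; reject H₀

Row totals: 171, 145, 184, 144. Column totals: 247, 196, 201. Grand total N = 644.
Expected counts (row total × column total / N):
  Zone A, Species A: 171×247/644 = 65.5854
  Zone A, Species B: 171×196/644 = 52.0435
  Zone A, Species C: 171×201/644 = 53.3711
  Zone B, Species A: 145×247/644 = 55.6134
  Zone B, Species B: 145×196/644 = 44.1304
  Zone B, Species C: 145×201/644 = 45.2562
  Zone C, Species A: 184×247/644 = 70.5714
  Zone C, Species B: 184×196/644 = 56.0000
  Zone C, Species C: 184×201/644 = 57.4286
  Zone D, Species A: 144×247/644 = 55.2298
  Zone D, Species B: 144×196/644 = 43.8261
  Zone D, Species C: 144×201/644 = 44.9441
Contributions (O − E)²/E:
  (28 − 65.5854)²/65.5854 = 21.5393
  (73 − 52.0435)²/52.0435 = 8.4386
  (70 − 53.3711)²/53.3711 = 5.1811
  (66 − 55.6134)²/55.6134 = 1.9398
  (62 − 44.1304)²/44.1304 = 7.2359
  (17 − 45.2562)²/45.2562 = 17.6421
  (81 − 70.5714)²/70.5714 = 1.5411
  (20 − 56.0000)²/56.0000 = 23.1429
  (83 − 57.4286)²/57.4286 = 11.3863
  (72 − 55.2298)²/55.2298 = 5.0922
  (41 − 43.8261)²/43.8261 = 0.1822
  (31 − 44.9441)²/44.9441 = 4.3262
χ² = 21.5393 + 8.4386 + 5.1811 + 1.9398 + 7.2359 + 17.6421 + 1.5411 + 23.1429 + 11.3863 + 5.0922 + 0.1822 + 4.3262 = 107.648
df = (4−1)(3−1) = 6. Since 107.648 > 10.645, reject the null hypothesis of independence at α = 0.1.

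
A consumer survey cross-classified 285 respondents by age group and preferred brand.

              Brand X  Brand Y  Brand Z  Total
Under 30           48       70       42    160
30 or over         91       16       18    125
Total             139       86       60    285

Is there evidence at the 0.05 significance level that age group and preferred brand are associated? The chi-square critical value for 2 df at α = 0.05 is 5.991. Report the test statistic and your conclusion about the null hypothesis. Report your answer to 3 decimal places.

Grand total N = 285.
Expected counts (row total × column total / N):
  Under 30, Brand X: 160×139/285 = 78.0351
  Under 30, Brand Y: 160×86/285 = 48.2807
  Under 30, Brand Z: 160×60/285 = 33.6842
  30 or over, Brand X: 125×139/285 = 60.9649
  30 or over, Brand Y: 125×86/285 = 37.7193
  30 or over, Brand Z: 125×60/285 = 26.3158
Contributions (O − E)²/E:
  (48 − 78.0351)²/78.0351 = 11.5603
  (70 − 48.2807)²/48.2807 = 9.7705
  (42 − 33.6842)²/33.6842 = 2.0530
  (91 − 60.9649)²/60.9649 = 14.7972
  (16 − 37.7193)²/37.7193 = 12.5063
  (18 − 26.3158)²/26.3158 = 2.6278
χ² = 11.5603 + 9.7705 + 2.0530 + 14.7972 + 12.5063 + 2.6278 = 53.315
df = (2−1)(3−1) = 2. Since 53.315 > 5.991, reject the null hypothesis of independence at α = 0.05.

53.315; reject H₀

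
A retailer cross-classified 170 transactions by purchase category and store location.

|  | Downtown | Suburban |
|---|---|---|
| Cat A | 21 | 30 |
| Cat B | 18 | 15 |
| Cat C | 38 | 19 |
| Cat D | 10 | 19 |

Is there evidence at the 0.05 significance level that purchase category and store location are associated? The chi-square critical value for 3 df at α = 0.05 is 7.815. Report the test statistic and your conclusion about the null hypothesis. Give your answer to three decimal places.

Row totals: 51, 33, 57, 29. Column totals: 87, 83. Grand total N = 170.
Expected counts (row total × column total / N):
  Cat A, Downtown: 51×87/170 = 26.10000
  Cat A, Suburban: 51×83/170 = 24.90000
  Cat B, Downtown: 33×87/170 = 16.88824
  Cat B, Suburban: 33×83/170 = 16.11176
  Cat C, Downtown: 57×87/170 = 29.17059
  Cat C, Suburban: 57×83/170 = 27.82941
  Cat D, Downtown: 29×87/170 = 14.84118
  Cat D, Suburban: 29×83/170 = 14.15882
Contributions (O − E)²/E:
  (21 − 26.10000)²/26.10000 = 0.9966
  (30 − 24.90000)²/24.90000 = 1.0446
  (18 − 16.88824)²/16.88824 = 0.0732
  (15 − 16.11176)²/16.11176 = 0.0767
  (38 − 29.17059)²/29.17059 = 2.6725
  (19 − 27.82941)²/27.82941 = 2.8013
  (10 − 14.84118)²/14.84118 = 1.5792
  (19 − 14.15882)²/14.15882 = 1.6553
χ² = 0.9966 + 1.0446 + 0.0732 + 0.0767 + 2.6725 + 2.8013 + 1.5792 + 1.6553 = 10.899
df = (4−1)(2−1) = 3. Since 10.899 > 7.815, reject the null hypothesis of independence at α = 0.05.

10.899; reject H₀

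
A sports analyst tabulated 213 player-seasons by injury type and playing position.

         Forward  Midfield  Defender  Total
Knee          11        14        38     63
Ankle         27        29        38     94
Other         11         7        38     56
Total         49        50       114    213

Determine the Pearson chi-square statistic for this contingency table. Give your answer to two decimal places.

13.25

Grand total N = 213.
Expected counts (row total × column total / N):
  Knee, Forward: 63×49/213 = 14.493
  Knee, Midfield: 63×50/213 = 14.789
  Knee, Defender: 63×114/213 = 33.718
  Ankle, Forward: 94×49/213 = 21.624
  Ankle, Midfield: 94×50/213 = 22.066
  Ankle, Defender: 94×114/213 = 50.310
  Other, Forward: 56×49/213 = 12.883
  Other, Midfield: 56×50/213 = 13.146
  Other, Defender: 56×114/213 = 29.972
Contributions (O − E)²/E:
  (11 − 14.493)²/14.493 = 0.8419
  (14 − 14.789)²/14.789 = 0.0421
  (38 − 33.718)²/33.718 = 0.5438
  (27 − 21.624)²/21.624 = 1.3365
  (29 − 22.066)²/22.066 = 2.1789
  (38 − 50.310)²/50.310 = 3.0120
  (11 − 12.883)²/12.883 = 0.2752
  (7 − 13.146)²/13.146 = 2.8734
  (38 − 29.972)²/29.972 = 2.1503
χ² = 0.8419 + 0.0421 + 0.5438 + 1.3365 + 2.1789 + 3.0120 + 0.2752 + 2.8734 + 2.1503 = 13.25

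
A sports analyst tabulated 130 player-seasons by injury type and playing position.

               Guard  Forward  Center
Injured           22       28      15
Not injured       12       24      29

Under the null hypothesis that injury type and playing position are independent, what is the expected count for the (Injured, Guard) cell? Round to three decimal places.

Row total (Injured) = 65; column total (Guard) = 34; grand total N = 130.
Expected count = (row total × column total) / N = 65 × 34 / 130 = 17.000.

17.000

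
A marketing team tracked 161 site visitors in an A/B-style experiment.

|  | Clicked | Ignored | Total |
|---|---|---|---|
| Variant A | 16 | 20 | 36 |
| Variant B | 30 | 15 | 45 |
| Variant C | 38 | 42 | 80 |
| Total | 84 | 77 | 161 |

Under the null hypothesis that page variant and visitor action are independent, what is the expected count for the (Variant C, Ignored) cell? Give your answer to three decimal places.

Row total (Variant C) = 80; column total (Ignored) = 77; grand total N = 161.
Expected count = (row total × column total) / N = 80 × 77 / 161 = 38.261.

38.261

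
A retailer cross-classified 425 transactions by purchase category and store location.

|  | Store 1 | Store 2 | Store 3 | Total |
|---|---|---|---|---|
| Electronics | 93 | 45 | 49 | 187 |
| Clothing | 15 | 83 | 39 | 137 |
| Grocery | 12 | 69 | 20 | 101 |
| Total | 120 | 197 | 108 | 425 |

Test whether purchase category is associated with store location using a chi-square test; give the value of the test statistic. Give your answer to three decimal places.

93.012

Grand total N = 425.
Expected counts (row total × column total / N):
  Electronics, Store 1: 187×120/425 = 52.8000
  Electronics, Store 2: 187×197/425 = 86.6800
  Electronics, Store 3: 187×108/425 = 47.5200
  Clothing, Store 1: 137×120/425 = 38.6824
  Clothing, Store 2: 137×197/425 = 63.5035
  Clothing, Store 3: 137×108/425 = 34.8141
  Grocery, Store 1: 101×120/425 = 28.5176
  Grocery, Store 2: 101×197/425 = 46.8165
  Grocery, Store 3: 101×108/425 = 25.6659
Contributions (O − E)²/E:
  (93 − 52.8000)²/52.8000 = 30.6068
  (45 − 86.6800)²/86.6800 = 20.0418
  (49 − 47.5200)²/47.5200 = 0.0461
  (15 − 38.6824)²/38.6824 = 14.4990
  (83 − 63.5035)²/63.5035 = 5.9857
  (39 − 34.8141)²/34.8141 = 0.5033
  (12 − 28.5176)²/28.5176 = 9.5671
  (69 − 46.8165)²/46.8165 = 10.5114
  (20 − 25.6659)²/25.6659 = 1.2508
χ² = 30.6068 + 20.0418 + 0.0461 + 14.4990 + 5.9857 + 0.5033 + 9.5671 + 10.5114 + 1.2508 = 93.012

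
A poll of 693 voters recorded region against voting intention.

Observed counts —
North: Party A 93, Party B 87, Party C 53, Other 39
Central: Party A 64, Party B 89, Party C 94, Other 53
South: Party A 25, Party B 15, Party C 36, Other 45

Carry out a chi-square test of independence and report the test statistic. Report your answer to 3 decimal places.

54.751

Row totals: 272, 300, 121. Column totals: 182, 191, 183, 137. Grand total N = 693.
Expected counts (row total × column total / N):
  North, Party A: 272×182/693 = 71.4343
  North, Party B: 272×191/693 = 74.9668
  North, Party C: 272×183/693 = 71.8268
  North, Other: 272×137/693 = 53.7720
  Central, Party A: 300×182/693 = 78.7879
  Central, Party B: 300×191/693 = 82.6840
  Central, Party C: 300×183/693 = 79.2208
  Central, Other: 300×137/693 = 59.3074
  South, Party A: 121×182/693 = 31.7778
  South, Party B: 121×191/693 = 33.3492
  South, Party C: 121×183/693 = 31.9524
  South, Other: 121×137/693 = 23.9206
Contributions (O − E)²/E:
  (93 − 71.4343)²/71.4343 = 6.5106
  (87 − 74.9668)²/74.9668 = 1.9315
  (53 − 71.8268)²/71.8268 = 4.9348
  (39 − 53.7720)²/53.7720 = 4.0581
  (64 − 78.7879)²/78.7879 = 2.7756
  (89 − 82.6840)²/82.6840 = 0.4825
  (94 − 79.2208)²/79.2208 = 2.7572
  (53 − 59.3074)²/59.3074 = 0.6708
  (25 − 31.7778)²/31.7778 = 1.4456
  (15 − 33.3492)²/33.3492 = 10.0960
  (36 − 31.9524)²/31.9524 = 0.5127
  (45 − 23.9206)²/23.9206 = 18.5757
χ² = 6.5106 + 1.9315 + 4.9348 + 4.0581 + 2.7756 + 0.4825 + 2.7572 + 0.6708 + 1.4456 + 10.0960 + 0.5127 + 18.5757 = 54.751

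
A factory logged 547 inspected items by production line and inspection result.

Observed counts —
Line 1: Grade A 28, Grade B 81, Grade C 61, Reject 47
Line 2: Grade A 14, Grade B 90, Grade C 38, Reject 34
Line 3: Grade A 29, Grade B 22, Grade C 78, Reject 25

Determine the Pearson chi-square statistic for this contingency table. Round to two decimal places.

64.33

Row totals: 217, 176, 154. Column totals: 71, 193, 177, 106. Grand total N = 547.
Expected counts (row total × column total / N):
  Line 1, Grade A: 217×71/547 = 28.166
  Line 1, Grade B: 217×193/547 = 76.565
  Line 1, Grade C: 217×177/547 = 70.218
  Line 1, Reject: 217×106/547 = 42.051
  Line 2, Grade A: 176×71/547 = 22.845
  Line 2, Grade B: 176×193/547 = 62.099
  Line 2, Grade C: 176×177/547 = 56.951
  Line 2, Reject: 176×106/547 = 34.106
  Line 3, Grade A: 154×71/547 = 19.989
  Line 3, Grade B: 154×193/547 = 54.336
  Line 3, Grade C: 154×177/547 = 49.832
  Line 3, Reject: 154×106/547 = 29.843
Contributions (O − E)²/E:
  (28 − 28.166)²/28.166 = 0.0010
  (81 − 76.565)²/76.565 = 0.2569
  (61 − 70.218)²/70.218 = 1.2101
  (47 − 42.051)²/42.051 = 0.5824
  (14 − 22.845)²/22.845 = 3.4246
  (90 − 62.099)²/62.099 = 12.5359
  (38 − 56.951)²/56.951 = 6.3061
  (34 − 34.106)²/34.106 = 0.0003
  (29 − 19.989)²/19.989 = 4.0621
  (22 − 54.336)²/54.336 = 19.2435
  (78 − 49.832)²/49.832 = 15.9222
  (25 − 29.843)²/29.843 = 0.7859
χ² = 0.0010 + 0.2569 + 1.2101 + 0.5824 + 3.4246 + 12.5359 + 6.3061 + 0.0003 + 4.0621 + 19.2435 + 15.9222 + 0.7859 = 64.33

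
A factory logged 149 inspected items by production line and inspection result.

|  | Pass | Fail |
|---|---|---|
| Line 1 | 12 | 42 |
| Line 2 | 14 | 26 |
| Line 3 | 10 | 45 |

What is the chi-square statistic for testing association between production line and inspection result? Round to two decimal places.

Row totals: 54, 40, 55. Column totals: 36, 113. Grand total N = 149.
Expected counts (row total × column total / N):
  Line 1, Pass: 54×36/149 = 13.04698
  Line 1, Fail: 54×113/149 = 40.95302
  Line 2, Pass: 40×36/149 = 9.66443
  Line 2, Fail: 40×113/149 = 30.33557
  Line 3, Pass: 55×36/149 = 13.28859
  Line 3, Fail: 55×113/149 = 41.71141
Contributions (O − E)²/E:
  (12 − 13.04698)²/13.04698 = 0.0840
  (42 − 40.95302)²/40.95302 = 0.0268
  (14 − 9.66443)²/9.66443 = 1.9450
  (26 − 30.33557)²/30.33557 = 0.6196
  (10 − 13.28859)²/13.28859 = 0.8138
  (45 − 41.71141)²/41.71141 = 0.2593
χ² = 0.0840 + 0.0268 + 1.9450 + 0.6196 + 0.8138 + 0.2593 = 3.75

3.75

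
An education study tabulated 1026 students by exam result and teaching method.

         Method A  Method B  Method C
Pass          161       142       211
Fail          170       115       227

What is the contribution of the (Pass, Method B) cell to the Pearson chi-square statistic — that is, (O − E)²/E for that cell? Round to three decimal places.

1.363

Row total (Pass) = 514; column total (Method B) = 257; N = 1026.
Expected count E = 514 × 257 / 1026 = 128.7505.
Contribution = (O − E)²/E = (142 − 128.7505)² / 128.7505 = 1.363.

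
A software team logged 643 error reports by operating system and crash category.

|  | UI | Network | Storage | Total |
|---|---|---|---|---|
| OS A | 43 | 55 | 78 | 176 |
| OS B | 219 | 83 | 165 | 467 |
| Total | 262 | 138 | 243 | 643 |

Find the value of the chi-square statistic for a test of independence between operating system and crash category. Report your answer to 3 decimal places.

29.379

Grand total N = 643.
Expected counts (row total × column total / N):
  OS A, UI: 176×262/643 = 71.7138
  OS A, Network: 176×138/643 = 37.7729
  OS A, Storage: 176×243/643 = 66.5132
  OS B, UI: 467×262/643 = 190.2862
  OS B, Network: 467×138/643 = 100.2271
  OS B, Storage: 467×243/643 = 176.4868
Contributions (O − E)²/E:
  (43 − 71.7138)²/71.7138 = 11.4968
  (55 − 37.7729)²/37.7729 = 7.8568
  (78 − 66.5132)²/66.5132 = 1.9838
  (219 − 190.2862)²/190.2862 = 4.3329
  (83 − 100.2271)²/100.2271 = 2.9610
  (165 − 176.4868)²/176.4868 = 0.7476
χ² = 11.4968 + 7.8568 + 1.9838 + 4.3329 + 2.9610 + 0.7476 = 29.379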